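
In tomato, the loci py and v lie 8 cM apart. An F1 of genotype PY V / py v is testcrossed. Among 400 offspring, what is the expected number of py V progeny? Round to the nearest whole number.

16

A map distance of 8 cM corresponds to a recombination frequency of 0.080.
The F1 is PY V / py v, so py V is a recombinant gamete class with expected frequency r/2 = 0.080/2 = 0.0400.
Expected number = 0.0400 × 400 = 16.00 ≈ 16.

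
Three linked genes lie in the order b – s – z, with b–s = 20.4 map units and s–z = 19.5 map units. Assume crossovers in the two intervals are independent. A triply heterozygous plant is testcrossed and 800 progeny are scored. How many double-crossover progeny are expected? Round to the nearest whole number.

32

Map distances give recombination frequencies of 0.204 and 0.195 for the two intervals.
With no interference, expected double-crossover frequency = 0.204 × 0.195 = 0.03978.
Expected number = 0.03978 × 800 = 31.82 ≈ 32.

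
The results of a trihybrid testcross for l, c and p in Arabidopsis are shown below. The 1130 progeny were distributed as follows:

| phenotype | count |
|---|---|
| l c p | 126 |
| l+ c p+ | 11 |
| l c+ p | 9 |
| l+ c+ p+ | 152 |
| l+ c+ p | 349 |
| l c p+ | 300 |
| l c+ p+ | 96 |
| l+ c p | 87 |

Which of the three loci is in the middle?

l

The two most frequent reciprocal classes, l c p+ and l+ c+ p, are the parental types, so the F1 was l c p+ / l+ c+ p.
The two rarest classes, l+ c p+ and l c+ p, are the double crossovers. Comparing them with the parentals, only the l allele has switched, so l is the middle locus and the order is p – l – c.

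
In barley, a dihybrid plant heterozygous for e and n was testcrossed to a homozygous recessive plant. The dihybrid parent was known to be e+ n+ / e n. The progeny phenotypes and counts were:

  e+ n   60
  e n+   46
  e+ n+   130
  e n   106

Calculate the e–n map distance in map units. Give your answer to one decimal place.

The recombinant classes are e+ n and e n+: 60 + 46 = 106.
Recombination frequency = 106/342 = 0.3099 ≈ 31.0%, i.e. 31.0 map units.

31.0 map units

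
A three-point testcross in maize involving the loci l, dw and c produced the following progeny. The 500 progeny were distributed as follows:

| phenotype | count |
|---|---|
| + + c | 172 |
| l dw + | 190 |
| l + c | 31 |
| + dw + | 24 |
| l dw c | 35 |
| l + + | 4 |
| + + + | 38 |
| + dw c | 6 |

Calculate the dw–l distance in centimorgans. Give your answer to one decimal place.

13.0 centimorgans

The two most frequent reciprocal classes, l dw + and + + c, are the parental types, so the F1 was l dw + / + + c.
The two rarest classes, l + + and + dw c, are the double crossovers. Comparing them with the parentals, only the dw allele has switched, so dw is the middle locus and the order is l – dw – c.
Crossovers in the l–dw interval produce the single-crossover classes + dw + and l + c (24 + 31 = 55) plus the double crossovers (10).
RF(l–dw) = (55 + 10) / 500 = 65/500 = 0.1300 → 13.0 centimorgans.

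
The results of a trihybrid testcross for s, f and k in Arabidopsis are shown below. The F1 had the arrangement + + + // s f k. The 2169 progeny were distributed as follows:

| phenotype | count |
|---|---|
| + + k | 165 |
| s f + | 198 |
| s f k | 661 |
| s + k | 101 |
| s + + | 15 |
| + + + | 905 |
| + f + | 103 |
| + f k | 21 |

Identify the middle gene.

s

The two rarest classes, s + + and + f k, are the double crossovers. Comparing them with the parentals, only the s allele has switched, so s is the middle locus and the order is f – s – k.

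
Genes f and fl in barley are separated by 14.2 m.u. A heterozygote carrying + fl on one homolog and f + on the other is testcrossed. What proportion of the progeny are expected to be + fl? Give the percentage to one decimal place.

42.9%

A map distance of 14.2 m.u. corresponds to a recombination frequency of 0.142.
The F1 is + fl / f +, so + fl is a parental gamete class with expected frequency (1 − r)/2 = 0.858/2 = 0.4290.
That is 0.4290 = 42.9% of the progeny.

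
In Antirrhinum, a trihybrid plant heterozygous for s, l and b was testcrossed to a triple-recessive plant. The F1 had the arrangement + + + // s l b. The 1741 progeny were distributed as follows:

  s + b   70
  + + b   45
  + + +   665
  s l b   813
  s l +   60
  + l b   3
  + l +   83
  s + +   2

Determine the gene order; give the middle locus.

s

The two rarest classes, s + + and + l b, are the double crossovers. Comparing them with the parentals, only the s allele has switched, so s is the middle locus and the order is b – s – l.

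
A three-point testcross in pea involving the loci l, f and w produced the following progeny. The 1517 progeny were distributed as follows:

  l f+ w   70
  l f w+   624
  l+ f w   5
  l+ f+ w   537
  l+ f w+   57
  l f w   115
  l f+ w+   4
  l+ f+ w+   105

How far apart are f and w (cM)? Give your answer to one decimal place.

The two most frequent reciprocal classes, l+ f+ w and l f w+, are the parental types, so the F1 was l+ f+ w / l f w+.
The two rarest classes, l+ f w and l f+ w+, are the double crossovers. Comparing them with the parentals, only the f allele has switched, so f is the middle locus and the order is l – f – w.
Crossovers in the f–w interval produce the single-crossover classes l+ f+ w+ and l f w (105 + 115 = 220) plus the double crossovers (9).
RF(f–w) = (220 + 9) / 1517 = 229/1517 = 0.1510 → 15.1 cM.

15.1 cM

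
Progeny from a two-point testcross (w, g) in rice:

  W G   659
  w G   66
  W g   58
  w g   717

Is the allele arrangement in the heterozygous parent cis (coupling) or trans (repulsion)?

The two most frequent classes are W G (659) and w g (717); these are the parental (non-recombinant) types.
So the F1 carried W G on one chromosome and w g on the other — the recessive alleles are on the same chromosome (cis / coupling).

cis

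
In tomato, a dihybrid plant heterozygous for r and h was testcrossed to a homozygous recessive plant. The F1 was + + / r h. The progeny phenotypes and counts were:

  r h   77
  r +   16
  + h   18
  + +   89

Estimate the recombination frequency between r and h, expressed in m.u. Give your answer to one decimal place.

The recombinant classes are + h and r +: 18 + 16 = 34.
Recombination frequency = 34/200 = 0.1700 ≈ 17.0%, i.e. 17.0 m.u.

17.0 m.u.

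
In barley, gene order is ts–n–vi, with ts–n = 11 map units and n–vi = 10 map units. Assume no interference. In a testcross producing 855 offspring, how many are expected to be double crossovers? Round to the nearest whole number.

9

Map distances give recombination frequencies of 0.110 and 0.100 for the two intervals.
With no interference, expected double-crossover frequency = 0.110 × 0.100 = 0.01100.
Expected number = 0.01100 × 855 = 9.41 ≈ 9.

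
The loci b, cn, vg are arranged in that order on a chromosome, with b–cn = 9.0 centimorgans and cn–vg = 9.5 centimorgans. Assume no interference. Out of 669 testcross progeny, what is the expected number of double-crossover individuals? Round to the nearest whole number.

6

Map distances give recombination frequencies of 0.090 and 0.095 for the two intervals.
With no interference, expected double-crossover frequency = 0.090 × 0.095 = 0.00855.
Expected number = 0.00855 × 669 = 5.72 ≈ 6.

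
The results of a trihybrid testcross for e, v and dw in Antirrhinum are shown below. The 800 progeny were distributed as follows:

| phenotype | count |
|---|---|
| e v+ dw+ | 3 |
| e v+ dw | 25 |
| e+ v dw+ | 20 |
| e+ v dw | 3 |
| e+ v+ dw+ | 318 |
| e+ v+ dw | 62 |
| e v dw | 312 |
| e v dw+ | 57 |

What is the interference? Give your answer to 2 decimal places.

The two most frequent reciprocal classes, e v dw and e+ v+ dw+, are the parental types, so the F1 was e v dw / e+ v+ dw+.
The two rarest classes, e+ v dw and e v+ dw+, are the double crossovers. Comparing them with the parentals, only the e allele has switched, so e is the middle locus and the order is v – e – dw.
v–e: (45 + 6)/800 = 0.0638; e–dw: (119 + 6)/800 = 0.1562.
Expected DCO frequency = 0.0638 × 0.1562 ≈ 0.00997; observed = 6/800 ≈ 0.00750.
Coefficient of coincidence = 0.00750/0.00997 ≈ 0.75; interference = 1 − 0.75 = 0.25.

0.25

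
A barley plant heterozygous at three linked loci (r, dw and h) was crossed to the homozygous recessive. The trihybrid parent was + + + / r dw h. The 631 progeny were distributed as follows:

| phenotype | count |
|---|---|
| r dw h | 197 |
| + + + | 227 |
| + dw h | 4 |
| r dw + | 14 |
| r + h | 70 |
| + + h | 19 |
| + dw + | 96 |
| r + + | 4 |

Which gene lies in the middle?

The two rarest classes, r + + and + dw h, are the double crossovers. Comparing them with the parentals, only the r allele has switched, so r is the middle locus and the order is h – r – dw.

r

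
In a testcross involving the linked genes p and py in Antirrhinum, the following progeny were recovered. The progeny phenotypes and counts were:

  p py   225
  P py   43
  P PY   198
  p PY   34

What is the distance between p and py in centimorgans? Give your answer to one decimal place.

15.4 centimorgans

The two most frequent classes, P PY (198) and p py (225), are the parental types, so the F1 was P PY / p py.
The recombinant classes are P py and p PY: 43 + 34 = 77.
Recombination frequency = 77/500 = 0.1540 ≈ 15.4%, i.e. 15.4 centimorgans.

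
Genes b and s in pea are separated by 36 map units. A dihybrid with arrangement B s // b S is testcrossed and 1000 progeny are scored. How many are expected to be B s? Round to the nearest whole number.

320

A map distance of 36 map units corresponds to a recombination frequency of 0.360.
The F1 is B s / b S, so B s is a parental gamete class with expected frequency (1 − r)/2 = 0.640/2 = 0.3200.
Expected number = 0.3200 × 1000 = 320.00 ≈ 320.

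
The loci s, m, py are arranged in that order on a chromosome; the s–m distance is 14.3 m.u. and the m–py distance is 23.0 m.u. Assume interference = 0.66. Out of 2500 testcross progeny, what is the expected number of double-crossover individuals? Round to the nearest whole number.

28

Map distances give recombination frequencies of 0.143 and 0.230 for the two intervals.
With interference 0.66 (so coincidence = 0.34), expected double-crossover frequency = 0.143 × 0.230 × 0.34 = 0.01118.
Expected number = 0.01118 × 2500 = 27.96 ≈ 28.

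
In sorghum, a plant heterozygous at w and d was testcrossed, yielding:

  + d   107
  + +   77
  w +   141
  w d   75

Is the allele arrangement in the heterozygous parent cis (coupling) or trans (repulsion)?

trans

The two most frequent classes are + d (107) and w + (141); these are the parental (non-recombinant) types.
So the F1 carried + d on one chromosome and w + on the other — the recessive alleles are on opposite chromosomes (trans / repulsion).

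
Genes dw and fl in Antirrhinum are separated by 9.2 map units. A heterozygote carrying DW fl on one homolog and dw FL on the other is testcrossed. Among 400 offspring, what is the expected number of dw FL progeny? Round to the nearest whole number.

A map distance of 9.2 map units corresponds to a recombination frequency of 0.092.
The F1 is DW fl / dw FL, so dw FL is a parental gamete class with expected frequency (1 − r)/2 = 0.908/2 = 0.4540.
Expected number = 0.4540 × 400 = 181.60 ≈ 182.

182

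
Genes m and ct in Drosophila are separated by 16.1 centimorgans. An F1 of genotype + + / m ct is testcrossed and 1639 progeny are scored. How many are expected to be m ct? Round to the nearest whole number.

A map distance of 16.1 centimorgans corresponds to a recombination frequency of 0.161.
The F1 is + + / m ct, so m ct is a parental gamete class with expected frequency (1 − r)/2 = 0.839/2 = 0.4195.
Expected number = 0.4195 × 1639 = 687.56 ≈ 688.

688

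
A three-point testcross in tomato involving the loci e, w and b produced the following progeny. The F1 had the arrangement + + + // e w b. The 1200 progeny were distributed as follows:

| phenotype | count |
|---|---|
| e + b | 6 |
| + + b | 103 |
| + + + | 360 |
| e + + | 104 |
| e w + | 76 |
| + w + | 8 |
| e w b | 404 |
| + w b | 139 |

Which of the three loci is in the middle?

w

The two rarest classes, + w + and e + b, are the double crossovers. Comparing them with the parentals, only the w allele has switched, so w is the middle locus and the order is b – w – e.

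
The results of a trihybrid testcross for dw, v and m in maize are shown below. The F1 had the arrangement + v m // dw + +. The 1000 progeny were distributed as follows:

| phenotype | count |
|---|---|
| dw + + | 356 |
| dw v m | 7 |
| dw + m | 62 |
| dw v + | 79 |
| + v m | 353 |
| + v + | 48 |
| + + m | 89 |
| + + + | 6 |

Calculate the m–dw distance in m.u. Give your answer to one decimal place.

12.3 m.u.

The two rarest classes, dw v m and + + +, are the double crossovers. Comparing them with the parentals, only the dw allele has switched, so dw is the middle locus and the order is m – dw – v.
Crossovers in the m–dw interval produce the single-crossover classes + v + and dw + m (48 + 62 = 110) plus the double crossovers (13).
RF(m–dw) = (110 + 13) / 1000 = 123/1000 = 0.1230 → 12.3 m.u.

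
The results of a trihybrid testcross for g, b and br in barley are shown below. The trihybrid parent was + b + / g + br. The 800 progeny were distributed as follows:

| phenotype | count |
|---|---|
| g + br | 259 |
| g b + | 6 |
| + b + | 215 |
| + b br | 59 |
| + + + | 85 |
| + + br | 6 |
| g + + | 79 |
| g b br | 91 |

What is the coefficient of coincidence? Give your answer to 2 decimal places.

0.34

The two rarest classes, g b + and + + br, are the double crossovers. Comparing them with the parentals, only the g allele has switched, so g is the middle locus and the order is b – g – br.
b–g: (176 + 12)/800 = 0.2350; g–br: (138 + 12)/800 = 0.1875.
Expected DCO frequency = 0.2350 × 0.1875 ≈ 0.04406; observed = 12/800 ≈ 0.01500.
Coefficient of coincidence = 0.01500/0.04406 ≈ 0.34.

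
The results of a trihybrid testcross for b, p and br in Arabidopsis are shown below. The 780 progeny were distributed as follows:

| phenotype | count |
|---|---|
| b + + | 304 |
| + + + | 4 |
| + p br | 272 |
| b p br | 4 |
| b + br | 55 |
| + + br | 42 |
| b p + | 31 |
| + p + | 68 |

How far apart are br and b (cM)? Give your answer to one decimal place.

16.8 cM

The two most frequent reciprocal classes, + p br and b + +, are the parental types, so the F1 was + p br / b + +.
The two rarest classes, b p br and + + +, are the double crossovers. Comparing them with the parentals, only the b allele has switched, so b is the middle locus and the order is br – b – p.
Crossovers in the br–b interval produce the single-crossover classes + p + and b + br (68 + 55 = 123) plus the double crossovers (8).
RF(br–b) = (123 + 8) / 780 = 131/780 = 0.1679 → 16.8 cM.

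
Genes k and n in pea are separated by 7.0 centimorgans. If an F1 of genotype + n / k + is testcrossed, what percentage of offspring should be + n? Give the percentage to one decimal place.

46.5%

A map distance of 7.0 centimorgans corresponds to a recombination frequency of 0.070.
The F1 is + n / k +, so + n is a parental gamete class with expected frequency (1 − r)/2 = 0.930/2 = 0.4650.
That is 0.4650 = 46.5% of the progeny.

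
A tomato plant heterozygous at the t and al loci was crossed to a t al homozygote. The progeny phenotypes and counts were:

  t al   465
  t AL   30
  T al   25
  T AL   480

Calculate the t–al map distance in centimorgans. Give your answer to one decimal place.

The two most frequent classes, T AL (480) and t al (465), are the parental types, so the F1 was T AL / t al.
The recombinant classes are T al and t AL: 25 + 30 = 55.
Recombination frequency = 55/1000 = 0.0550 ≈ 5.5%, i.e. 5.5 centimorgans.

5.5 centimorgans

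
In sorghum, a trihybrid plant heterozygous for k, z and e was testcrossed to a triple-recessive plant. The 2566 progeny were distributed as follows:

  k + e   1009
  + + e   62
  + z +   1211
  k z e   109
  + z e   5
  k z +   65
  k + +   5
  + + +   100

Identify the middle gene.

e

The two most frequent reciprocal classes, k + e and + z +, are the parental types, so the F1 was k + e / + z +.
The two rarest classes, k + + and + z e, are the double crossovers. Comparing them with the parentals, only the e allele has switched, so e is the middle locus and the order is z – e – k.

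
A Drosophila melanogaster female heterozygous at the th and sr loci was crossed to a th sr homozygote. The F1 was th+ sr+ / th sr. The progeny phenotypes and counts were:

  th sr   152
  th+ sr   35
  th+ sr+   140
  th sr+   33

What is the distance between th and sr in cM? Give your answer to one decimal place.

The recombinant classes are th+ sr and th sr+: 35 + 33 = 68.
Recombination frequency = 68/360 = 0.1889 ≈ 18.9%, i.e. 18.9 cM.

18.9 cM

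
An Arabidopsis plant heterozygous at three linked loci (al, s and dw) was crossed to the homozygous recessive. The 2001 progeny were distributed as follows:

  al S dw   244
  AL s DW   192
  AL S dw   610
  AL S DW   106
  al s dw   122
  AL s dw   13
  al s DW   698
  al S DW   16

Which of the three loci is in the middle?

The two most frequent reciprocal classes, AL S dw and al s DW, are the parental types, so the F1 was AL S dw / al s DW.
The two rarest classes, AL s dw and al S DW, are the double crossovers. Comparing them with the parentals, only the s allele has switched, so s is the middle locus and the order is dw – s – al.

s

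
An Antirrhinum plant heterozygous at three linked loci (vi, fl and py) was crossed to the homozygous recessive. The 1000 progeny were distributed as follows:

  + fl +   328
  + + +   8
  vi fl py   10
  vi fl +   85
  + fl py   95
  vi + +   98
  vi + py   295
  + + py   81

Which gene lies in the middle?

The two most frequent reciprocal classes, vi + py and + fl +, are the parental types, so the F1 was vi + py / + fl +.
The two rarest classes, vi fl py and + + +, are the double crossovers. Comparing them with the parentals, only the fl allele has switched, so fl is the middle locus and the order is py – fl – vi.

fl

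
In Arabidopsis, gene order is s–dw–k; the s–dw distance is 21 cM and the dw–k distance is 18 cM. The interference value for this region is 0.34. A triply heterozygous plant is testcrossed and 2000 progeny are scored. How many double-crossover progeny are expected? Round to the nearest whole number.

50

Map distances give recombination frequencies of 0.210 and 0.180 for the two intervals.
With interference 0.34 (so coincidence = 0.66), expected double-crossover frequency = 0.210 × 0.180 × 0.66 = 0.02495.
Expected number = 0.02495 × 2000 = 49.90 ≈ 50.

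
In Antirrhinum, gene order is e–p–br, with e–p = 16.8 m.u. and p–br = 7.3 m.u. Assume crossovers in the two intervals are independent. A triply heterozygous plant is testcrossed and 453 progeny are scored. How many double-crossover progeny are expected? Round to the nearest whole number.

6

Map distances give recombination frequencies of 0.168 and 0.073 for the two intervals.
With no interference, expected double-crossover frequency = 0.168 × 0.073 = 0.01226.
Expected number = 0.01226 × 453 = 5.56 ≈ 6.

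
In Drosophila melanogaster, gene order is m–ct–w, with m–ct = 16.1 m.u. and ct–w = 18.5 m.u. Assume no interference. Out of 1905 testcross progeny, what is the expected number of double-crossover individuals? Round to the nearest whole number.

57

Map distances give recombination frequencies of 0.161 and 0.185 for the two intervals.
With no interference, expected double-crossover frequency = 0.161 × 0.185 = 0.02978.
Expected number = 0.02978 × 1905 = 56.74 ≈ 57.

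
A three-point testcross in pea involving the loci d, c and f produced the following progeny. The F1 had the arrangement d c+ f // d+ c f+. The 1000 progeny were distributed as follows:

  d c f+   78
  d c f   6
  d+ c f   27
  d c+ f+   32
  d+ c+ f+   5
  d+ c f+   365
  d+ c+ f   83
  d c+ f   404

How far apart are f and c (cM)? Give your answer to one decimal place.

7.0 cM

The two rarest classes, d c f and d+ c+ f+, are the double crossovers. Comparing them with the parentals, only the c allele has switched, so c is the middle locus and the order is f – c – d.
Crossovers in the f–c interval produce the single-crossover classes d c+ f+ and d+ c f (32 + 27 = 59) plus the double crossovers (11).
RF(f–c) = (59 + 11) / 1000 = 70/1000 = 0.0700 → 7.0 cM.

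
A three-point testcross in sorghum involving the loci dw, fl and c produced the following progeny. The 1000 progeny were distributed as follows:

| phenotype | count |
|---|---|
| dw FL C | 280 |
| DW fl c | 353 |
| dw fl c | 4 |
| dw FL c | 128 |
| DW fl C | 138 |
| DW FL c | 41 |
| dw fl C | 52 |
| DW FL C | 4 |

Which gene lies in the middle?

dw

The two most frequent reciprocal classes, dw FL C and DW fl c, are the parental types, so the F1 was dw FL C / DW fl c.
The two rarest classes, DW FL C and dw fl c, are the double crossovers. Comparing them with the parentals, only the dw allele has switched, so dw is the middle locus and the order is c – dw – fl.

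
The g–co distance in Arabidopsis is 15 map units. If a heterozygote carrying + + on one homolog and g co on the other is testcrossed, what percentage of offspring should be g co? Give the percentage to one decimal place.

A map distance of 15 map units corresponds to a recombination frequency of 0.150.
The F1 is + + / g co, so g co is a parental gamete class with expected frequency (1 − r)/2 = 0.850/2 = 0.4250.
That is 0.4250 = 42.5% of the progeny.

42.5%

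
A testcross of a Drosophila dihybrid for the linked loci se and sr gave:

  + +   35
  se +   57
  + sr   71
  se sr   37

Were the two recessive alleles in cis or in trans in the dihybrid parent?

The two most frequent classes are + sr (71) and se + (57); these are the parental (non-recombinant) types.
So the F1 carried + sr on one chromosome and se + on the other — the recessive alleles are on opposite chromosomes (trans / repulsion).

trans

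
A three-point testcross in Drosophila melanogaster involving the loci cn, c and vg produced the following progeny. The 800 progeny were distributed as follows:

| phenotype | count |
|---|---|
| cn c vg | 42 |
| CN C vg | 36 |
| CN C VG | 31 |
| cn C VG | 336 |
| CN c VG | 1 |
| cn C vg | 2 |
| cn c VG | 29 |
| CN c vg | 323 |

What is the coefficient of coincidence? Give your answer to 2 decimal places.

0.46

The two most frequent reciprocal classes, CN c vg and cn C VG, are the parental types, so the F1 was CN c vg / cn C VG.
The two rarest classes, CN c VG and cn C vg, are the double crossovers. Comparing them with the parentals, only the vg allele has switched, so vg is the middle locus and the order is cn – vg – c.
cn–vg: (73 + 3)/800 = 0.0950; vg–c: (65 + 3)/800 = 0.0850.
Expected DCO frequency = 0.0950 × 0.0850 ≈ 0.00808; observed = 3/800 ≈ 0.00375.
Coefficient of coincidence = 0.00375/0.00808 ≈ 0.46.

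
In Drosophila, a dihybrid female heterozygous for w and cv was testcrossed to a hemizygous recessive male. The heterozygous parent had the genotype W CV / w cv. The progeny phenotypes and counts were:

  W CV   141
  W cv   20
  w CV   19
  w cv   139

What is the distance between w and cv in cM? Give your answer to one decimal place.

12.2 cM

The recombinant classes are W cv and w CV: 20 + 19 = 39.
Recombination frequency = 39/319 = 0.1223 ≈ 12.2%, i.e. 12.2 cM.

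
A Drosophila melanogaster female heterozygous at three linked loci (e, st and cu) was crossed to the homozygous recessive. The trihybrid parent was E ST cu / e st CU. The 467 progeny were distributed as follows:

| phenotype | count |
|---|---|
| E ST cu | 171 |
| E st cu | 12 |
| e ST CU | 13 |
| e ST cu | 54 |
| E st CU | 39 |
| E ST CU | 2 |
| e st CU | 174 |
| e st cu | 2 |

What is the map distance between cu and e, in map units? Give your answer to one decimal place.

20.8 map units

The two rarest classes, E ST CU and e st cu, are the double crossovers. Comparing them with the parentals, only the cu allele has switched, so cu is the middle locus and the order is e – cu – st.
Crossovers in the e–cu interval produce the single-crossover classes e ST cu and E st CU (54 + 39 = 93) plus the double crossovers (4).
RF(e–cu) = (93 + 4) / 467 = 97/467 = 0.2077 → 20.8 map units.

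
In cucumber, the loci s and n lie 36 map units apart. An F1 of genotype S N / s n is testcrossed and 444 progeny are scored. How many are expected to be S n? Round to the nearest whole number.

A map distance of 36 map units corresponds to a recombination frequency of 0.360.
The F1 is S N / s n, so S n is a recombinant gamete class with expected frequency r/2 = 0.360/2 = 0.1800.
Expected number = 0.1800 × 444 = 79.92 ≈ 80.

80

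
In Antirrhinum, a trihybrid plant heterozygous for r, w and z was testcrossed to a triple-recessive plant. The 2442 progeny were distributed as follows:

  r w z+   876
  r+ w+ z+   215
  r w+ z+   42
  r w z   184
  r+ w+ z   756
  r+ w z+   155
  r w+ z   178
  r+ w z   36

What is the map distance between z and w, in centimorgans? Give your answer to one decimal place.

19.5 centimorgans

The two most frequent reciprocal classes, r w z+ and r+ w+ z, are the parental types, so the F1 was r w z+ / r+ w+ z.
The two rarest classes, r w+ z+ and r+ w z, are the double crossovers. Comparing them with the parentals, only the w allele has switched, so w is the middle locus and the order is r – w – z.
Crossovers in the w–z interval produce the single-crossover classes r w z and r+ w+ z+ (184 + 215 = 399) plus the double crossovers (78).
RF(w–z) = (399 + 78) / 2442 = 477/2442 = 0.1953 → 19.5 centimorgans.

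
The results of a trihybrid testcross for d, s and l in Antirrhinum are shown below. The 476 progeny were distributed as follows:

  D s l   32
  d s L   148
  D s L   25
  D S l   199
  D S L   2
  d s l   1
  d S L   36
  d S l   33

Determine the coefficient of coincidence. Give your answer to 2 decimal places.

The two most frequent reciprocal classes, D S l and d s L, are the parental types, so the F1 was D S l / d s L.
The two rarest classes, D S L and d s l, are the double crossovers. Comparing them with the parentals, only the l allele has switched, so l is the middle locus and the order is s – l – d.
s–l: (68 + 3)/476 = 0.1492; l–d: (58 + 3)/476 = 0.1282.
Expected DCO frequency = 0.1492 × 0.1282 ≈ 0.01913; observed = 3/476 ≈ 0.00630.
Coefficient of coincidence = 0.00630/0.01913 ≈ 0.33.

0.33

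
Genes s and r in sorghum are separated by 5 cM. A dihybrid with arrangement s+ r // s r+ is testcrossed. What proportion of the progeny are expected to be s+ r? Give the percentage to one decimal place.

A map distance of 5 cM corresponds to a recombination frequency of 0.050.
The F1 is s+ r / s r+, so s+ r is a parental gamete class with expected frequency (1 − r)/2 = 0.950/2 = 0.4750.
That is 0.4750 = 47.5% of the progeny.

47.5%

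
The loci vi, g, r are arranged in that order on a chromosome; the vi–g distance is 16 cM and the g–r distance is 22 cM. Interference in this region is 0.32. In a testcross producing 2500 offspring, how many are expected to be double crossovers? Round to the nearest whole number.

Map distances give recombination frequencies of 0.160 and 0.220 for the two intervals.
With interference 0.32 (so coincidence = 0.68), expected double-crossover frequency = 0.160 × 0.220 × 0.68 = 0.02394.
Expected number = 0.02394 × 2500 = 59.84 ≈ 60.

60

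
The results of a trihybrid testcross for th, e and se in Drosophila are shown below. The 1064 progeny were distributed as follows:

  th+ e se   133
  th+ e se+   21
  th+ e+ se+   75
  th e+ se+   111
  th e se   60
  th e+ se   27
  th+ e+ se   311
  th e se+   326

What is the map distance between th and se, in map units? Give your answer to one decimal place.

17.2 map units

The two most frequent reciprocal classes, th+ e+ se and th e se+, are the parental types, so the F1 was th+ e+ se / th e se+.
The two rarest classes, th e+ se and th+ e se+, are the double crossovers. Comparing them with the parentals, only the th allele has switched, so th is the middle locus and the order is se – th – e.
Crossovers in the se–th interval produce the single-crossover classes th+ e+ se+ and th e se (75 + 60 = 135) plus the double crossovers (48).
RF(se–th) = (135 + 48) / 1064 = 183/1064 = 0.1720 → 17.2 map units.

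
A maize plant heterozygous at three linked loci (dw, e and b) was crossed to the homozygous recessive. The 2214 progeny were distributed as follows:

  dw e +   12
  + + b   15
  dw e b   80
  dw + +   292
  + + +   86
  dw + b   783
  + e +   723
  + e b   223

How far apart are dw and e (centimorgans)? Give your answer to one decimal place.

8.7 centimorgans

The two most frequent reciprocal classes, + e + and dw + b, are the parental types, so the F1 was + e + / dw + b.
The two rarest classes, dw e + and + + b, are the double crossovers. Comparing them with the parentals, only the dw allele has switched, so dw is the middle locus and the order is b – dw – e.
Crossovers in the dw–e interval produce the single-crossover classes + + + and dw e b (86 + 80 = 166) plus the double crossovers (27).
RF(dw–e) = (166 + 27) / 2214 = 193/2214 = 0.0872 → 8.7 centimorgans.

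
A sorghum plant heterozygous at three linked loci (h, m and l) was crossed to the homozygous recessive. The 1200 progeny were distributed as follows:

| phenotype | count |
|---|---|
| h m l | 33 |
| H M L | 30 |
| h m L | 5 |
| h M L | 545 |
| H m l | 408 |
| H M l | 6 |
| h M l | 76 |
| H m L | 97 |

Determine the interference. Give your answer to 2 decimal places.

The two most frequent reciprocal classes, H m l and h M L, are the parental types, so the F1 was H m l / h M L.
The two rarest classes, H M l and h m L, are the double crossovers. Comparing them with the parentals, only the m allele has switched, so m is the middle locus and the order is l – m – h.
l–m: (173 + 11)/1200 = 0.1533; m–h: (63 + 11)/1200 = 0.0617.
Expected DCO frequency = 0.1533 × 0.0617 ≈ 0.00946; observed = 11/1200 ≈ 0.00917.
Coefficient of coincidence = 0.00917/0.00946 ≈ 0.97; interference = 1 − 0.97 = 0.03.

0.03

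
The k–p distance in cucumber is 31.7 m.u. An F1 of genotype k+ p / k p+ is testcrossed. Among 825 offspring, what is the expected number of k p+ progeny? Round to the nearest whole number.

282

A map distance of 31.7 m.u. corresponds to a recombination frequency of 0.317.
The F1 is k+ p / k p+, so k p+ is a parental gamete class with expected frequency (1 − r)/2 = 0.683/2 = 0.3415.
Expected number = 0.3415 × 825 = 281.74 ≈ 282.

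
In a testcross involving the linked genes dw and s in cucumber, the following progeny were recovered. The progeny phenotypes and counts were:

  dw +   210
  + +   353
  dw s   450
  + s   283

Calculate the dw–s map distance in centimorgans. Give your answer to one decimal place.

The two most frequent classes, + + (353) and dw s (450), are the parental types, so the F1 was + + / dw s.
The recombinant classes are + s and dw +: 283 + 210 = 493.
Recombination frequency = 493/1296 = 0.3804 ≈ 38.0%, i.e. 38.0 centimorgans.

38.0 centimorgans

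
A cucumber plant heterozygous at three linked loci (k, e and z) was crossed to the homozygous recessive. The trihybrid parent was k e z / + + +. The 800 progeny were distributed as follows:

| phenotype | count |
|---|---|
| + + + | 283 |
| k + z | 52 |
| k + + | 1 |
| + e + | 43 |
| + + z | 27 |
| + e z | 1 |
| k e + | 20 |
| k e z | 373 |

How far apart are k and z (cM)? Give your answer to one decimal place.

The two rarest classes, + e z and k + +, are the double crossovers. Comparing them with the parentals, only the k allele has switched, so k is the middle locus and the order is z – k – e.
Crossovers in the z–k interval produce the single-crossover classes k e + and + + z (20 + 27 = 47) plus the double crossovers (2).
RF(z–k) = (47 + 2) / 800 = 49/800 = 0.0612 → 6.1 cM.

6.1 cM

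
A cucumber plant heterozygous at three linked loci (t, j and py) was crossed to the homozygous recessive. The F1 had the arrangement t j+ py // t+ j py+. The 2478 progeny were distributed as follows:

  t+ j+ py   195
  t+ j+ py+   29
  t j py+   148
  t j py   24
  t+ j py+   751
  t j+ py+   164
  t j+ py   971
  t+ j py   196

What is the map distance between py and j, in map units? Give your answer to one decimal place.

16.7 map units

The two rarest classes, t j py and t+ j+ py+, are the double crossovers. Comparing them with the parentals, only the j allele has switched, so j is the middle locus and the order is py – j – t.
Crossovers in the py–j interval produce the single-crossover classes t j+ py+ and t+ j py (164 + 196 = 360) plus the double crossovers (53).
RF(py–j) = (360 + 53) / 2478 = 413/2478 = 0.1667 → 16.7 map units.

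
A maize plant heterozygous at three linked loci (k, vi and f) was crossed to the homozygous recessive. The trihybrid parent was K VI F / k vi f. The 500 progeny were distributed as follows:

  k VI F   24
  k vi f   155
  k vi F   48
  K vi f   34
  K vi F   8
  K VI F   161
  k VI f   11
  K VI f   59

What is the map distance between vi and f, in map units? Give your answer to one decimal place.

The two rarest classes, K vi F and k VI f, are the double crossovers. Comparing them with the parentals, only the vi allele has switched, so vi is the middle locus and the order is f – vi – k.
Crossovers in the f–vi interval produce the single-crossover classes K VI f and k vi F (59 + 48 = 107) plus the double crossovers (19).
RF(f–vi) = (107 + 19) / 500 = 126/500 = 0.2520 → 25.2 map units.

25.2 map units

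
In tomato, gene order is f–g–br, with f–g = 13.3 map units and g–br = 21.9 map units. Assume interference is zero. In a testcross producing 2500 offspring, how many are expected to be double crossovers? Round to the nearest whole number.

73

Map distances give recombination frequencies of 0.133 and 0.219 for the two intervals.
With no interference, expected double-crossover frequency = 0.133 × 0.219 = 0.02913.
Expected number = 0.02913 × 2500 = 72.82 ≈ 73.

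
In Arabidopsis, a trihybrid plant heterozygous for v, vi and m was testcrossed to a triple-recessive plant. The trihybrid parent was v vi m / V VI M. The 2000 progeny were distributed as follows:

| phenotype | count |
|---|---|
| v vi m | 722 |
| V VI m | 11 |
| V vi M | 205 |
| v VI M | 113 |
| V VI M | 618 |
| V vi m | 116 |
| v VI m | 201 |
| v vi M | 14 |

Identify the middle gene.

m

The two rarest classes, v vi M and V VI m, are the double crossovers. Comparing them with the parentals, only the m allele has switched, so m is the middle locus and the order is v – m – vi.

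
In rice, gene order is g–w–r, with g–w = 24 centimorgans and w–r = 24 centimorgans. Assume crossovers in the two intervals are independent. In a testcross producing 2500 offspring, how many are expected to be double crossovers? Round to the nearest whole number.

144

Map distances give recombination frequencies of 0.240 and 0.240 for the two intervals.
With no interference, expected double-crossover frequency = 0.240 × 0.240 = 0.05760.
Expected number = 0.05760 × 2500 = 144.00 ≈ 144.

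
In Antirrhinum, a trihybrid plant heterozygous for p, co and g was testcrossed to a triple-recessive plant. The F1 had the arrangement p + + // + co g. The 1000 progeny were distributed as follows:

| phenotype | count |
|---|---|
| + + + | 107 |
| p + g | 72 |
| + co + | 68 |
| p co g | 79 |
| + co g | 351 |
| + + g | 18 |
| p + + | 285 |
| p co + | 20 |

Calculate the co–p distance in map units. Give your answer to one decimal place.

The two rarest classes, p co + and + + g, are the double crossovers. Comparing them with the parentals, only the co allele has switched, so co is the middle locus and the order is p – co – g.
Crossovers in the p–co interval produce the single-crossover classes + + + and p co g (107 + 79 = 186) plus the double crossovers (38).
RF(p–co) = (186 + 38) / 1000 = 224/1000 = 0.2240 → 22.4 map units.

22.4 map units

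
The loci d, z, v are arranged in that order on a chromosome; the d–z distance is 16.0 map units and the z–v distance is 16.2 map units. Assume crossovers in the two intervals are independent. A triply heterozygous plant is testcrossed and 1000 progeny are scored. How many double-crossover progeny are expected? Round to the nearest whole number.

Map distances give recombination frequencies of 0.160 and 0.162 for the two intervals.
With no interference, expected double-crossover frequency = 0.160 × 0.162 = 0.02592.
Expected number = 0.02592 × 1000 = 25.92 ≈ 26.

26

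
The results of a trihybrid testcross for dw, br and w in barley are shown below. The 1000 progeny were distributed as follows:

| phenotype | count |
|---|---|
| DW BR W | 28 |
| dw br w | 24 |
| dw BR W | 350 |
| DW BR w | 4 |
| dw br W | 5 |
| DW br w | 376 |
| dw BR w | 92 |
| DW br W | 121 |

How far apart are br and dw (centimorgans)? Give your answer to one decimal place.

The two most frequent reciprocal classes, DW br w and dw BR W, are the parental types, so the F1 was DW br w / dw BR W.
The two rarest classes, DW BR w and dw br W, are the double crossovers. Comparing them with the parentals, only the br allele has switched, so br is the middle locus and the order is w – br – dw.
Crossovers in the br–dw interval produce the single-crossover classes dw br w and DW BR W (24 + 28 = 52) plus the double crossovers (9).
RF(br–dw) = (52 + 9) / 1000 = 61/1000 = 0.0610 → 6.1 centimorgans.

6.1 centimorgans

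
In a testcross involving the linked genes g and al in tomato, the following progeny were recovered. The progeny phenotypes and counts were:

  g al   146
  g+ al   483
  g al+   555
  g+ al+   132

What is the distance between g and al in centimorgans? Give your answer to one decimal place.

The two most frequent classes, g+ al (483) and g al+ (555), are the parental types, so the F1 was g+ al / g al+.
The recombinant classes are g+ al+ and g al: 132 + 146 = 278.
Recombination frequency = 278/1316 = 0.2112 ≈ 21.1%, i.e. 21.1 centimorgans.

21.1 centimorgans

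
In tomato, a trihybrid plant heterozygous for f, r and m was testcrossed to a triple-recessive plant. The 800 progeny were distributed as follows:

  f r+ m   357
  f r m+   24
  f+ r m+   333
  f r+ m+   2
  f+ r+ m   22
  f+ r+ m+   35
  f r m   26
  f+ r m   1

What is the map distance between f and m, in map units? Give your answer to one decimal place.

6.1 map units

The two most frequent reciprocal classes, f+ r m+ and f r+ m, are the parental types, so the F1 was f+ r m+ / f r+ m.
The two rarest classes, f+ r m and f r+ m+, are the double crossovers. Comparing them with the parentals, only the m allele has switched, so m is the middle locus and the order is r – m – f.
Crossovers in the m–f interval produce the single-crossover classes f r m+ and f+ r+ m (24 + 22 = 46) plus the double crossovers (3).
RF(m–f) = (46 + 3) / 800 = 49/800 = 0.0612 → 6.1 map units.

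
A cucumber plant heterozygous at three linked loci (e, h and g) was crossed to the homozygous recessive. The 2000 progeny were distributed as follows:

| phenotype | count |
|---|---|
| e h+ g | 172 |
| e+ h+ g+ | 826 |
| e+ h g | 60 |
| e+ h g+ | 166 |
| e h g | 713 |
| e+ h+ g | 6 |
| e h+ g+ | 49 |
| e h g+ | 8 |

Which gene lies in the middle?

g

The two most frequent reciprocal classes, e h g and e+ h+ g+, are the parental types, so the F1 was e h g / e+ h+ g+.
The two rarest classes, e h g+ and e+ h+ g, are the double crossovers. Comparing them with the parentals, only the g allele has switched, so g is the middle locus and the order is e – g – h.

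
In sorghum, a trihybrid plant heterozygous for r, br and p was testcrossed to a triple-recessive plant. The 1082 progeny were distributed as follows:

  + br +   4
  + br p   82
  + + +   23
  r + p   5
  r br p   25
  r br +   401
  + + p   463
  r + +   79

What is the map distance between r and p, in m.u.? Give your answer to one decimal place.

The two most frequent reciprocal classes, r br + and + + p, are the parental types, so the F1 was r br + / + + p.
The two rarest classes, + br + and r + p, are the double crossovers. Comparing them with the parentals, only the r allele has switched, so r is the middle locus and the order is p – r – br.
Crossovers in the p–r interval produce the single-crossover classes r br p and + + + (25 + 23 = 48) plus the double crossovers (9).
RF(p–r) = (48 + 9) / 1082 = 57/1082 = 0.0527 → 5.3 m.u.

5.3 m.u.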